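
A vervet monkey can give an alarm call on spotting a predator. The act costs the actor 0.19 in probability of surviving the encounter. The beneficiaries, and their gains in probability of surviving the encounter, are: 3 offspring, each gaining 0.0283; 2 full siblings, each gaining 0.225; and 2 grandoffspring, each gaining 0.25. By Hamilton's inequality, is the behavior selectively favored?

Hamilton's rule: the trait is favored when the sum of r·B over every recipient exceeds the actor's cost C.
r to an offspring = 1/2 (one parent–offspring link: r = (1/2)^1 = 1/2).
r to a full sibling = 1/2 (full sibs share both parents — two paths of length 2: r = 2·(1/2)^2 = 1/2).
r to a grandoffspring = 1/4 (two parent–offspring links: r = (1/2)^2 = 1/4).
Summing one r·B term per recipient: 3·0.5·0.0283 + 2·0.5·0.225 + 2·0.25·0.25 = 0.39245.
0.39245 > 0.19: the indirect benefit exceeds the cost.

Yes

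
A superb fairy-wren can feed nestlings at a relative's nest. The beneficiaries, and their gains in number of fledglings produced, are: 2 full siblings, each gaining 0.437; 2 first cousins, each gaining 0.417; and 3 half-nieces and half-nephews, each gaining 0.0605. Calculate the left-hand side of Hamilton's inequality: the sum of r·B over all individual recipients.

0.5639375

r to a full sibling = 1/2 (full sibs share both parents — two paths of length 2: r = 2·(1/2)^2 = 1/2).
r to a first cousin = 1/8 (first cousins share one grandparent pair — two paths of length 4: r = 2·(1/2)^4 = 1/8).
r to a half-niece or half-nephew = 1/8 (half-aunt/uncle↔niece/nephew: one path of length 3: r = (1/2)^3 = 1/8).
Summing one r·B term per recipient: 2·0.5·0.437 + 2·0.125·0.417 + 3·0.125·0.0605 = 0.5639375.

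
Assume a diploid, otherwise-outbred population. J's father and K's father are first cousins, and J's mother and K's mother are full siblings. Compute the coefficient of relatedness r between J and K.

Independent pedigree routes through distinct common ancestors add.
J and K are related in two ways: second cousins through their fathers (r = 1/32) and first cousins through their mothers (r = 1/8).
r = 1/32 + 1/8 = 0.15625.

0.15625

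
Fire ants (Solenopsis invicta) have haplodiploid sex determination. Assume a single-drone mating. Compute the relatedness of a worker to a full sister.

Haplodiploid full sisters inherit their father's entire haploid genome identically (contributing 1/2) and on average half of their mother's contribution (1/2 · 1/2 = 1/4); r = 1/2 + 1/4 = 3/4.

0.75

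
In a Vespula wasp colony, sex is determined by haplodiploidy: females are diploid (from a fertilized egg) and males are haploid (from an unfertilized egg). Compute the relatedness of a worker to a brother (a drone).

0.25

Her haploid brother carries none of their father's genes and a random half of their mother's genome; that half matches the maternal half of her own genome with probability 1/2: r = 1/2 · 1/2 = 1/4.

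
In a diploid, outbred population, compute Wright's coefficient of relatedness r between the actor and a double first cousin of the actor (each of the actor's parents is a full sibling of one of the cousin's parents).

0.25

Each parent–offspring link contributes a factor of 1/2, and independent paths through distinct common ancestors add.
Double first cousins share both grandparent pairs — four paths of length 4: r = 4·(1/2)^4 = 1/4.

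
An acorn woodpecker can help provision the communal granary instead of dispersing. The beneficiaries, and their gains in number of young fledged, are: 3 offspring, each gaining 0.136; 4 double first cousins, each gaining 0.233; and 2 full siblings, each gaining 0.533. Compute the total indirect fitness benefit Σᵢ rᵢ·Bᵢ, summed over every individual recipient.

0.97

r to an offspring = 0.5 (one parent–offspring link: r = (1/2)^1 = 1/2).
r to a double first cousin = 1/4 (double first cousins share both grandparent pairs — four paths of length 4: r = 4·(1/2)^4 = 1/4).
r to a full sibling = 0.5 (full sibs share both parents — two paths of length 2: r = 2·(1/2)^2 = 1/2).
Summing one r·B term per recipient: 3·0.5·0.136 + 4·0.25·0.233 + 2·0.5·0.533 = 0.97.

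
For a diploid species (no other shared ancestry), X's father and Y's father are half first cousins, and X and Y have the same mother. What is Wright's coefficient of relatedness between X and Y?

Independent pedigree routes through distinct common ancestors add.
X and Y are related in two ways: half second cousins through their fathers (r = 1/64) and half-sibs through their shared mother (r = 1/4).
r = 1/64 + 1/4 = 0.265625.

0.265625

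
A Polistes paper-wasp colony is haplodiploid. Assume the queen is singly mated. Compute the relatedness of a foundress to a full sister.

Haplodiploid full sisters inherit their father's entire haploid genome identically (contributing 1/2) and on average half of their mother's contribution (1/2 · 1/2 = 1/4); r = 1/2 + 1/4 = 3/4.

0.75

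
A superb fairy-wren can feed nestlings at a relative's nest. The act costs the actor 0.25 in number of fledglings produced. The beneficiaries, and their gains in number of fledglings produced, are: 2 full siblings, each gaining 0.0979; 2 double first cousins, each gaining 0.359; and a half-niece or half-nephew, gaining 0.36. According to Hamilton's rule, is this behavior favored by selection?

Hamilton's rule: the trait is favored when the sum of r·B over every recipient exceeds the actor's cost C.
r to a full sibling = 0.5 (full sibs share both parents — two paths of length 2: r = 2·(1/2)^2 = 1/2).
r to a double first cousin = 1/4 (double first cousins share both grandparent pairs — four paths of length 4: r = 4·(1/2)^4 = 1/4).
r to a half-niece or half-nephew = 0.125 (half-aunt/uncle↔niece/nephew: one path of length 3: r = (1/2)^3 = 1/8).
Summing one r·B term per recipient: 2·0.5·0.0979 + 2·0.25·0.359 + 1·0.125·0.36 = 0.3224.
0.3224 > 0.25: the indirect benefit exceeds the cost.

Yes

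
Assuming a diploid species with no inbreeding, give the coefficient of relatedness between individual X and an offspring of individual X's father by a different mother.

Each parent–offspring link contributes a factor of 1/2, and independent paths through distinct common ancestors add.
Half-sibs share one parent — one path of length 2: r = (1/2)^2 = 1/4.

0.25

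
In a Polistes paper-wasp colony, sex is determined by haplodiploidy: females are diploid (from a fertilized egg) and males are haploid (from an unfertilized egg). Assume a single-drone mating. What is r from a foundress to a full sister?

0.75

Haplodiploid full sisters inherit their father's entire haploid genome identically (contributing 1/2) and on average half of their mother's contribution (1/2 · 1/2 = 1/4); r = 1/2 + 1/4 = 3/4.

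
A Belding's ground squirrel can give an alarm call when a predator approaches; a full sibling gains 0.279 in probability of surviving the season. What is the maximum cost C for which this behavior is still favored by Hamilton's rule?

r to a full sibling = 0.5 (full sibs share both parents — two paths of length 2: r = 2·(1/2)^2 = 1/2).
Hamilton's rule: n·r·B > C, so the trait is favored while C < n·r·B = 1·0.5·0.279 = 0.1395.

0.1395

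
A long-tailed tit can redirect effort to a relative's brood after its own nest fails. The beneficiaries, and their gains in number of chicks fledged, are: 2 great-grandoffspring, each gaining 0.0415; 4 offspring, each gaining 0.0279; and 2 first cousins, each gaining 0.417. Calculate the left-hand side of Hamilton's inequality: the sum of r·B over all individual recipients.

0.170425

r to a great-grandoffspring = 1/8 (three parent–offspring links: r = (1/2)^3 = 1/8).
r to an offspring = 1/2 (one parent–offspring link: r = (1/2)^1 = 1/2).
r to a first cousin = 0.125 (first cousins share one grandparent pair — two paths of length 4: r = 2·(1/2)^4 = 1/8).
Summing one r·B term per recipient: 2·0.125·0.0415 + 4·0.5·0.0279 + 2·0.125·0.417 = 0.170425.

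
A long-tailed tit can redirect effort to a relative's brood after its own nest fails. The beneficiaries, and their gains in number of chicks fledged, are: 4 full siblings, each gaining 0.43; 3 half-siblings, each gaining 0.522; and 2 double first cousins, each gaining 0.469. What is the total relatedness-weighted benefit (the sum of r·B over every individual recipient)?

1.486

r to a full sibling = 0.5 (full sibs share both parents — two paths of length 2: r = 2·(1/2)^2 = 1/2).
r to a half-sibling = 1/4 (half-sibs share one parent — one path of length 2: r = (1/2)^2 = 1/4).
r to a double first cousin = 0.25 (double first cousins share both grandparent pairs — four paths of length 4: r = 4·(1/2)^4 = 1/4).
Summing one r·B term per recipient: 4·0.5·0.43 + 3·0.25·0.522 + 2·0.25·0.469 = 1.486.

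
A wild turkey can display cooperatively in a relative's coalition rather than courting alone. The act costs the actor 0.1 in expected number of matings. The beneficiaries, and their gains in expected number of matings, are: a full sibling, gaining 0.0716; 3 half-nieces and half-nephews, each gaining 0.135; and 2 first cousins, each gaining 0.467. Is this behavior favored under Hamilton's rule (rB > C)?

Yes

Hamilton's rule: the trait is favored when the sum of r·B over every recipient exceeds the actor's cost C.
r to a full sibling = 0.5 (full sibs share both parents — two paths of length 2: r = 2·(1/2)^2 = 1/2).
r to a half-niece or half-nephew = 1/8 (half-aunt/uncle↔niece/nephew: one path of length 3: r = (1/2)^3 = 1/8).
r to a first cousin = 0.125 (first cousins share one grandparent pair — two paths of length 4: r = 2·(1/2)^4 = 1/8).
Summing one r·B term per recipient: 1·0.5·0.0716 + 3·0.125·0.135 + 2·0.125·0.467 = 0.203175.
0.203175 > 0.1: the indirect benefit exceeds the cost.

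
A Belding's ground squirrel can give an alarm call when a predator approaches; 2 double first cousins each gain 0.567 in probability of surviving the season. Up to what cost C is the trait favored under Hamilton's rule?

0.2835

r to a double first cousin = 0.25 (double first cousins share both grandparent pairs — four paths of length 4: r = 4·(1/2)^4 = 1/4).
Hamilton's rule: n·r·B > C, so the trait is favored while C < n·r·B = 2·0.25·0.567 = 0.2835.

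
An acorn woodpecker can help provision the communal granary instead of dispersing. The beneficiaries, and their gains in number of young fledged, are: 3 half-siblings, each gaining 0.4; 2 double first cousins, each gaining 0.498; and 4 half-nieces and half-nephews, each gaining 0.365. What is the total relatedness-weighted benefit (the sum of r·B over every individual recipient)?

r to a half-sibling = 0.25 (half-sibs share one parent — one path of length 2: r = (1/2)^2 = 1/4).
r to a double first cousin = 1/4 (double first cousins share both grandparent pairs — four paths of length 4: r = 4·(1/2)^4 = 1/4).
r to a half-niece or half-nephew = 1/8 (half-aunt/uncle↔niece/nephew: one path of length 3: r = (1/2)^3 = 1/8).
Summing one r·B term per recipient: 3·0.25·0.4 + 2·0.25·0.498 + 4·0.125·0.365 = 0.7315.

0.7315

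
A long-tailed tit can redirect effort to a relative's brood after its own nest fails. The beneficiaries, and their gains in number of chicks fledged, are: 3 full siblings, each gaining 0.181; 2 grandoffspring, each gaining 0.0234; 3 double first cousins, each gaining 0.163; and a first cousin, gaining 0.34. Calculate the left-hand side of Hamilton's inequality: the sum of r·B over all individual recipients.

0.44795

r to a full sibling = 1/2 (full sibs share both parents — two paths of length 2: r = 2·(1/2)^2 = 1/2).
r to a grandoffspring = 0.25 (two parent–offspring links: r = (1/2)^2 = 1/4).
r to a double first cousin = 0.25 (double first cousins share both grandparent pairs — four paths of length 4: r = 4·(1/2)^4 = 1/4).
r to a first cousin = 1/8 (first cousins share one grandparent pair — two paths of length 4: r = 2·(1/2)^4 = 1/8).
Summing one r·B term per recipient: 3·0.5·0.181 + 2·0.25·0.0234 + 3·0.25·0.163 + 1·0.125·0.34 = 0.44795.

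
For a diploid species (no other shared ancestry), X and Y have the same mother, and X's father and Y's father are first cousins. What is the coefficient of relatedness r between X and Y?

0.28125

With two independent routes of shared ancestry, r is the sum of the two contributions.
X and Y are related in two ways: half-sibs through their shared mother (r = 1/4) and second cousins through their fathers (r = 1/32).
r = 1/4 + 1/32 = 0.28125.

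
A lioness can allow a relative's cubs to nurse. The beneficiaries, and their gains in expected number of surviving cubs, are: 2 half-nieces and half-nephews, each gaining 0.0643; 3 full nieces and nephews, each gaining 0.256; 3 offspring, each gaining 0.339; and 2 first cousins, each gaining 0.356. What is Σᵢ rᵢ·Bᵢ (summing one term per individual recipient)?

r to a half-niece or half-nephew = 0.125 (half-aunt/uncle↔niece/nephew: one path of length 3: r = (1/2)^3 = 1/8).
r to a full niece or nephew = 1/4 (full aunt/uncle↔niece/nephew: two paths of length 3 through the shared grandparent pair: r = 2·(1/2)^3 = 1/4).
r to an offspring = 1/2 (one parent–offspring link: r = (1/2)^1 = 1/2).
r to a first cousin = 1/8 (first cousins share one grandparent pair — two paths of length 4: r = 2·(1/2)^4 = 1/8).
Summing one r·B term per recipient: 2·0.125·0.0643 + 3·0.25·0.256 + 3·0.5·0.339 + 2·0.125·0.356 = 0.805575.

0.805575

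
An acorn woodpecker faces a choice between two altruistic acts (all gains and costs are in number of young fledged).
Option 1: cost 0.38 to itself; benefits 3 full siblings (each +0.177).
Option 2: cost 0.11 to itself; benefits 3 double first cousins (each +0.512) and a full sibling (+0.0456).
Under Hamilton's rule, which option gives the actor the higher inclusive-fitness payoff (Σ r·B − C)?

Option 1: r to a full sibling = 0.5.
Option 1: Σ r·B − C = (3·0.5·0.177) − 0.38 = -0.1145.
Option 2: r to a double first cousin = 0.25.
Option 2: r to a full sibling = 0.5.
Option 2: Σ r·B − C = (3·0.25·0.512 + 1·0.5·0.0456) − 0.11 = 0.2968.
Option 2 has the higher net inclusive-fitness payoff.

Option 2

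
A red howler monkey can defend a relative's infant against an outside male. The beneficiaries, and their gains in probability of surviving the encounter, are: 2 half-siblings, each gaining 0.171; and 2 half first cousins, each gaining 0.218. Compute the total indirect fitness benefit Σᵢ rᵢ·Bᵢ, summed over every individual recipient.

r to a half-sibling = 1/4 (half-sibs share one parent — one path of length 2: r = (1/2)^2 = 1/4).
r to a half first cousin = 1/16 (half first cousins share one grandparent — one path of length 4: r = (1/2)^4 = 1/16).
Summing one r·B term per recipient: 2·0.25·0.171 + 2·0.0625·0.218 = 0.11275.

0.11275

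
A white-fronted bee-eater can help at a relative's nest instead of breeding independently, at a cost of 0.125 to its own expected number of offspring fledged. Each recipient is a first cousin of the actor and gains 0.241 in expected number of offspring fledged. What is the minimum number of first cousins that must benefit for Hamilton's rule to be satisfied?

5

r to a first cousin = 1/8 (first cousins share one grandparent pair — two paths of length 4: r = 2·(1/2)^4 = 1/8).
Hamilton's rule: n·r·B > C  ⇒  n > C/(r·B) = 0.125/(0.125·0.241) = 4.149.
The smallest integer exceeding 4.149 is 5.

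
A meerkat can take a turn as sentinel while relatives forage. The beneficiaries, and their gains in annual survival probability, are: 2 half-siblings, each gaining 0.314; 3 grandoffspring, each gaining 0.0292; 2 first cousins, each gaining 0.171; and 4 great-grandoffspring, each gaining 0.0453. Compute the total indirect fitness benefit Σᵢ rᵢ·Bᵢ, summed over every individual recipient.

r to a half-sibling = 1/4 (half-sibs share one parent — one path of length 2: r = (1/2)^2 = 1/4).
r to a grandoffspring = 1/4 (two parent–offspring links: r = (1/2)^2 = 1/4).
r to a first cousin = 1/8 (first cousins share one grandparent pair — two paths of length 4: r = 2·(1/2)^4 = 1/8).
r to a great-grandoffspring = 1/8 (three parent–offspring links: r = (1/2)^3 = 1/8).
Summing one r·B term per recipient: 2·0.25·0.314 + 3·0.25·0.0292 + 2·0.125·0.171 + 4·0.125·0.0453 = 0.2443.

0.2443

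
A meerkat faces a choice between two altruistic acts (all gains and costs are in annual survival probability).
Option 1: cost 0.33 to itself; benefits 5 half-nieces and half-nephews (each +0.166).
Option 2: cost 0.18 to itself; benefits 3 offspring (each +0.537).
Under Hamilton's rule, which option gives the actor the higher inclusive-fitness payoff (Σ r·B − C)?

Option 2

Option 1: r to a half-niece or half-nephew = 0.125.
Option 1: Σ r·B − C = (5·0.125·0.166) − 0.33 = -0.22625.
Option 2: r to an offspring = 0.5.
Option 2: Σ r·B − C = (3·0.5·0.537) − 0.18 = 0.6255.
Option 2 has the higher net inclusive-fitness payoff.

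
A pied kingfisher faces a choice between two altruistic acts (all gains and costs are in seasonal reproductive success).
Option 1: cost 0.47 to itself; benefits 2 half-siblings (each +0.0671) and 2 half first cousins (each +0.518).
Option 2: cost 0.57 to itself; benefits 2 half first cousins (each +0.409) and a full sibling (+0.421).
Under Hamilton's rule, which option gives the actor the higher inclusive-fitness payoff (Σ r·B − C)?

Option 2

Option 1: r to a half-sibling = 0.25.
Option 1: r to a half first cousin = 0.0625.
Option 1: Σ r·B − C = (2·0.25·0.0671 + 2·0.0625·0.518) − 0.47 = -0.3717.
Option 2: r to a half first cousin = 0.0625.
Option 2: r to a full sibling = 0.5.
Option 2: Σ r·B − C = (2·0.0625·0.409 + 1·0.5·0.421) − 0.57 = -0.308375.
Option 2 has the higher net inclusive-fitness payoff.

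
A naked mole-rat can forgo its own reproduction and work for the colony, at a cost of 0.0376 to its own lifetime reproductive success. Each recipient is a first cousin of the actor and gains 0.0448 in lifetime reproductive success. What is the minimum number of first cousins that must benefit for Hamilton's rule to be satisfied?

r to a first cousin = 1/8 (first cousins share one grandparent pair — two paths of length 4: r = 2·(1/2)^4 = 1/8).
Hamilton's rule: n·r·B > C  ⇒  n > C/(r·B) = 0.0376/(0.125·0.0448) = 6.714.
The smallest integer exceeding 6.714 is 7.

7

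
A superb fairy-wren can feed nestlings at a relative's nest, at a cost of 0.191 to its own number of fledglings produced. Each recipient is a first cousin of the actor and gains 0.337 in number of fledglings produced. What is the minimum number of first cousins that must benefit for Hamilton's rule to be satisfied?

r to a first cousin = 1/8 (first cousins share one grandparent pair — two paths of length 4: r = 2·(1/2)^4 = 1/8).
Hamilton's rule: n·r·B > C  ⇒  n > C/(r·B) = 0.191/(0.125·0.337) = 4.534.
The smallest integer exceeding 4.534 is 5.

5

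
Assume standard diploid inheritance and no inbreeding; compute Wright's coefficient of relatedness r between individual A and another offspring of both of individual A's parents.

0.5

Each parent–offspring link contributes a factor of 1/2, and independent paths through distinct common ancestors add.
Full sibs share both parents — two paths of length 2: r = 2·(1/2)^2 = 1/2.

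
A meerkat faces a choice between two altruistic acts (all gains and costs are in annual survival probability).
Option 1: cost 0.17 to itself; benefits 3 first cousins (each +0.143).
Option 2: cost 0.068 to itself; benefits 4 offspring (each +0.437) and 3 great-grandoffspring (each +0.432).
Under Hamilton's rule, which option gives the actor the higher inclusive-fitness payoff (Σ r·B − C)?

Option 1: r to a first cousin = 0.125.
Option 1: Σ r·B − C = (3·0.125·0.143) − 0.17 = -0.116375.
Option 2: r to an offspring = 0.5.
Option 2: r to a great-grandoffspring = 0.125.
Option 2: Σ r·B − C = (4·0.5·0.437 + 3·0.125·0.432) − 0.068 = 0.968.
Option 2 has the higher net inclusive-fitness payoff.

Option 2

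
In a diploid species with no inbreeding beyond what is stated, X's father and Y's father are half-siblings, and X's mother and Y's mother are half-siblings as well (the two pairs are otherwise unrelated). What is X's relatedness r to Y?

0.125

Relatedness sums over independent paths through distinct common ancestors.
X and Y are related in two ways: half first cousins through their fathers (r = 1/16) and half first cousins through their mothers (r = 1/16).
r = 1/16 + 1/16 = 1/8 = 0.125.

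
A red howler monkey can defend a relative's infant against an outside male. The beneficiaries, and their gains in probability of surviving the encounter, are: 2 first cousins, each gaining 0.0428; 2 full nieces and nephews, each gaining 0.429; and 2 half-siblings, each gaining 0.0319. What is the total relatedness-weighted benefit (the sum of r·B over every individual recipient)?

0.24115

r to a first cousin = 1/8 (first cousins share one grandparent pair — two paths of length 4: r = 2·(1/2)^4 = 1/8).
r to a full niece or nephew = 0.25 (full aunt/uncle↔niece/nephew: two paths of length 3 through the shared grandparent pair: r = 2·(1/2)^3 = 1/4).
r to a half-sibling = 0.25 (half-sibs share one parent — one path of length 2: r = (1/2)^2 = 1/4).
Summing one r·B term per recipient: 2·0.125·0.0428 + 2·0.25·0.429 + 2·0.25·0.0319 = 0.24115.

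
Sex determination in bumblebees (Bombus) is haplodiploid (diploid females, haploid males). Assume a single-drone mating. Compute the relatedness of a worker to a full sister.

0.75

Haplodiploid full sisters inherit their father's entire haploid genome identically (contributing 1/2) and on average half of their mother's contribution (1/2 · 1/2 = 1/4); r = 1/2 + 1/4 = 3/4.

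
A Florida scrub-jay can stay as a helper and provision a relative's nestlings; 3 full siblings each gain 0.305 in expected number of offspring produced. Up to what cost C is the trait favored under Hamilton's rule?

r to a full sibling = 0.5 (full sibs share both parents — two paths of length 2: r = 2·(1/2)^2 = 1/2).
Hamilton's rule: n·r·B > C, so the trait is favored while C < n·r·B = 3·0.5·0.305 = 0.4575.

0.4575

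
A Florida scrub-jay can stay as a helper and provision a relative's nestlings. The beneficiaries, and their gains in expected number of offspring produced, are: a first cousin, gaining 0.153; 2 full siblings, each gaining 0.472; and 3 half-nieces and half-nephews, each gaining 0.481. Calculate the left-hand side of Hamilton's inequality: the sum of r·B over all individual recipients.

r to a first cousin = 0.125 (first cousins share one grandparent pair — two paths of length 4: r = 2·(1/2)^4 = 1/8).
r to a full sibling = 1/2 (full sibs share both parents — two paths of length 2: r = 2·(1/2)^2 = 1/2).
r to a half-niece or half-nephew = 1/8 (half-aunt/uncle↔niece/nephew: one path of length 3: r = (1/2)^3 = 1/8).
Summing one r·B term per recipient: 1·0.125·0.153 + 2·0.5·0.472 + 3·0.125·0.481 = 0.6715.

0.6715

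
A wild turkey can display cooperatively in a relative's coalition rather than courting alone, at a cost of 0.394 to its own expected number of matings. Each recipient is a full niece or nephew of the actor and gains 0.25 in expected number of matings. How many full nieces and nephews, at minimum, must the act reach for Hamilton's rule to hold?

r to a full niece or nephew = 1/4 (full aunt/uncle↔niece/nephew: two paths of length 3 through the shared grandparent pair: r = 2·(1/2)^3 = 1/4).
Hamilton's rule: n·r·B > C  ⇒  n > C/(r·B) = 0.394/(0.25·0.25) = 6.304.
The smallest integer exceeding 6.304 is 7.

7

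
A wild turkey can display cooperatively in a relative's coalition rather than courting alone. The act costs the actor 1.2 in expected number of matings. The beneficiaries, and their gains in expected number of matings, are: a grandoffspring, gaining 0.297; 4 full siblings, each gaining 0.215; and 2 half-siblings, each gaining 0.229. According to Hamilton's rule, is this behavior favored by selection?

Hamilton's rule: the trait is favored when the sum of r·B over every recipient exceeds the actor's cost C.
r to a grandoffspring = 1/4 (two parent–offspring links: r = (1/2)^2 = 1/4).
r to a full sibling = 1/2 (full sibs share both parents — two paths of length 2: r = 2·(1/2)^2 = 1/2).
r to a half-sibling = 0.25 (half-sibs share one parent — one path of length 2: r = (1/2)^2 = 1/4).
Summing one r·B term per recipient: 1·0.25·0.297 + 4·0.5·0.215 + 2·0.25·0.229 = 0.61875.
0.61875 < 1.2: the indirect benefit is less than the cost.

No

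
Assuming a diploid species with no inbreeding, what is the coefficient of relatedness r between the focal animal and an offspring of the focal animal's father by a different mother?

Each parent–offspring link contributes a factor of 1/2, and independent paths through distinct common ancestors add.
Half-sibs share one parent — one path of length 2: r = (1/2)^2 = 1/4.

0.25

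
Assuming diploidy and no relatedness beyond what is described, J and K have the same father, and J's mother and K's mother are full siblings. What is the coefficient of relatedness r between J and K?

Relatedness sums over independent paths through distinct common ancestors.
J and K are related in two ways: half-sibs through their shared father (r = 1/4) and first cousins through their mothers (r = 1/8).
r = 1/4 + 1/8 = 0.375.

0.375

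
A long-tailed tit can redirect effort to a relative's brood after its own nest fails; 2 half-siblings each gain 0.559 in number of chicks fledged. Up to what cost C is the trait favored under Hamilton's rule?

r to a half-sibling = 1/4 (half-sibs share one parent — one path of length 2: r = (1/2)^2 = 1/4).
Hamilton's rule: n·r·B > C, so the trait is favored while C < n·r·B = 2·0.25·0.559 = 0.2795.

0.2795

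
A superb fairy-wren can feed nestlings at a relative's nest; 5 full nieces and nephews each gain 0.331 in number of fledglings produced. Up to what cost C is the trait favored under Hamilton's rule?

0.41375

r to a full niece or nephew = 0.25 (full aunt/uncle↔niece/nephew: two paths of length 3 through the shared grandparent pair: r = 2·(1/2)^3 = 1/4).
Hamilton's rule: n·r·B > C, so the trait is favored while C < n·r·B = 5·0.25·0.331 = 0.41375.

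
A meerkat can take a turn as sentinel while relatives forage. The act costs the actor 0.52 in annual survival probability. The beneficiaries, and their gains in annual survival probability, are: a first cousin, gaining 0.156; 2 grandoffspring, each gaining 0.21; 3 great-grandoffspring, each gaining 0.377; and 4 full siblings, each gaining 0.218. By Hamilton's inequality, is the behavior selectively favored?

Yes

Hamilton's rule: the trait is favored when the sum of r·B over every recipient exceeds the actor's cost C.
r to a first cousin = 1/8 (first cousins share one grandparent pair — two paths of length 4: r = 2·(1/2)^4 = 1/8).
r to a grandoffspring = 0.25 (two parent–offspring links: r = (1/2)^2 = 1/4).
r to a great-grandoffspring = 0.125 (three parent–offspring links: r = (1/2)^3 = 1/8).
r to a full sibling = 1/2 (full sibs share both parents — two paths of length 2: r = 2·(1/2)^2 = 1/2).
Summing one r·B term per recipient: 1·0.125·0.156 + 2·0.25·0.21 + 3·0.125·0.377 + 4·0.5·0.218 = 0.701875.
0.701875 > 0.52: the indirect benefit exceeds the cost.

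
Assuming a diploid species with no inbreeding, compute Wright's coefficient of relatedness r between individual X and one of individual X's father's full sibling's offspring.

Each parent–offspring link contributes a factor of 1/2, and independent paths through distinct common ancestors add.
First cousins share one grandparent pair — two paths of length 4: r = 2·(1/2)^4 = 1/8.

0.125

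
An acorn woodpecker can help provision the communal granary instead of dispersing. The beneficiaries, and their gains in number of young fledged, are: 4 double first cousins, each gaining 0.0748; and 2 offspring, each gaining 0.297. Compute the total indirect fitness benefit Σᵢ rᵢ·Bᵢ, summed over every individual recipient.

r to a double first cousin = 1/4 (double first cousins share both grandparent pairs — four paths of length 4: r = 4·(1/2)^4 = 1/4).
r to an offspring = 0.5 (one parent–offspring link: r = (1/2)^1 = 1/2).
Summing one r·B term per recipient: 4·0.25·0.0748 + 2·0.5·0.297 = 0.3718.

0.3718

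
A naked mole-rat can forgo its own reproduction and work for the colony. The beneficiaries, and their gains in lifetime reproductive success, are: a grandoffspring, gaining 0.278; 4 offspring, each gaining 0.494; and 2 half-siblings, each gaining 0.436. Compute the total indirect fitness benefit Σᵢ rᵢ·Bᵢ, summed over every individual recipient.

r to a grandoffspring = 0.25 (two parent–offspring links: r = (1/2)^2 = 1/4).
r to an offspring = 1/2 (one parent–offspring link: r = (1/2)^1 = 1/2).
r to a half-sibling = 0.25 (half-sibs share one parent — one path of length 2: r = (1/2)^2 = 1/4).
Summing one r·B term per recipient: 1·0.25·0.278 + 4·0.5·0.494 + 2·0.25·0.436 = 1.2755.

1.2755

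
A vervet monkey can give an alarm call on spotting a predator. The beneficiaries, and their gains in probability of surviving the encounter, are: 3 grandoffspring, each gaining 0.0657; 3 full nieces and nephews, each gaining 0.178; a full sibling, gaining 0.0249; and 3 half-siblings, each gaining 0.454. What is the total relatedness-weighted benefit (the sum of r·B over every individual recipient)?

0.535725

r to a grandoffspring = 1/4 (two parent–offspring links: r = (1/2)^2 = 1/4).
r to a full niece or nephew = 0.25 (full aunt/uncle↔niece/nephew: two paths of length 3 through the shared grandparent pair: r = 2·(1/2)^3 = 1/4).
r to a full sibling = 1/2 (full sibs share both parents — two paths of length 2: r = 2·(1/2)^2 = 1/2).
r to a half-sibling = 0.25 (half-sibs share one parent — one path of length 2: r = (1/2)^2 = 1/4).
Summing one r·B term per recipient: 3·0.25·0.0657 + 3·0.25·0.178 + 1·0.5·0.0249 + 3·0.25·0.454 = 0.535725.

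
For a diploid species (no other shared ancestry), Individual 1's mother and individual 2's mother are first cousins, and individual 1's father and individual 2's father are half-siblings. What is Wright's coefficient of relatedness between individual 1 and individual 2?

Relatedness sums over independent paths through distinct common ancestors.
Individual 1 and individual 2 are related in two ways: second cousins through their mothers (r = 1/32) and half first cousins through their fathers (r = 1/16).
r = 1/32 + 1/16 = 0.09375.

0.09375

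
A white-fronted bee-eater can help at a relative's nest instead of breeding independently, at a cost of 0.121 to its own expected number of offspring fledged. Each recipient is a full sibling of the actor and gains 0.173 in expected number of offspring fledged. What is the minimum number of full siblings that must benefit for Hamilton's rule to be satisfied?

2

r to a full sibling = 0.5 (full sibs share both parents — two paths of length 2: r = 2·(1/2)^2 = 1/2).
Hamilton's rule: n·r·B > C  ⇒  n > C/(r·B) = 0.121/(0.5·0.173) = 1.399.
The smallest integer exceeding 1.399 is 2.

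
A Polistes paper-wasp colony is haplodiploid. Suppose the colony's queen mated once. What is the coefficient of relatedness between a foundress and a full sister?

Haplodiploid full sisters inherit their father's entire haploid genome identically (contributing 1/2) and on average half of their mother's contribution (1/2 · 1/2 = 1/4); r = 1/2 + 1/4 = 3/4.

0.75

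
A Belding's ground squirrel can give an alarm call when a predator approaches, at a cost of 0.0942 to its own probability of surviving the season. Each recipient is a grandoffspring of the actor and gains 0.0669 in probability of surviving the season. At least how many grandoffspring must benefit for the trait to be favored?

6

r to a grandoffspring = 1/4 (two parent–offspring links: r = (1/2)^2 = 1/4).
Hamilton's rule: n·r·B > C  ⇒  n > C/(r·B) = 0.0942/(0.25·0.0669) = 5.632.
The smallest integer exceeding 5.632 is 6.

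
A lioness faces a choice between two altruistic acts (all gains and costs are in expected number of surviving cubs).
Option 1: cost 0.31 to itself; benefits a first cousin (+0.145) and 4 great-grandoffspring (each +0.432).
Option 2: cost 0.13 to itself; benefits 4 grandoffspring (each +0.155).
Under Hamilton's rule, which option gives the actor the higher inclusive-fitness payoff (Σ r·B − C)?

Option 1: r to a first cousin = 0.125.
Option 1: r to a great-grandoffspring = 0.125.
Option 1: Σ r·B − C = (1·0.125·0.145 + 4·0.125·0.432) − 0.31 = -0.075875.
Option 2: r to a grandoffspring = 0.25.
Option 2: Σ r·B − C = (4·0.25·0.155) − 0.13 = 0.025.
Option 2 has the higher net inclusive-fitness payoff.

Option 2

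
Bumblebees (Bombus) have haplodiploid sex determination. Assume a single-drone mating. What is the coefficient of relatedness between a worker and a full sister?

Haplodiploid full sisters inherit their father's entire haploid genome identically (contributing 1/2) and on average half of their mother's contribution (1/2 · 1/2 = 1/4); r = 1/2 + 1/4 = 3/4.

0.75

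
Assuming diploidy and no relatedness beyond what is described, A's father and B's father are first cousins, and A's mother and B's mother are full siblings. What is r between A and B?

With two independent routes of shared ancestry, r is the sum of the two contributions.
A and B are related in two ways: second cousins through their fathers (r = 1/32) and first cousins through their mothers (r = 1/8).
r = 1/32 + 1/8 = 0.15625.

0.15625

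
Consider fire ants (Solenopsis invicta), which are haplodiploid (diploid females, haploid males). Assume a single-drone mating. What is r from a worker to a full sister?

0.75

Haplodiploid full sisters inherit their father's entire haploid genome identically (contributing 1/2) and on average half of their mother's contribution (1/2 · 1/2 = 1/4); r = 1/2 + 1/4 = 3/4.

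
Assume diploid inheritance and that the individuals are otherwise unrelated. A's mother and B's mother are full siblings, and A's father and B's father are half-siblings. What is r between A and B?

Independent pedigree routes through distinct common ancestors add.
A and B are related in two ways: first cousins through their mothers (r = 1/8) and half first cousins through their fathers (r = 1/16).
r = 1/8 + 1/16 = 0.1875.

0.1875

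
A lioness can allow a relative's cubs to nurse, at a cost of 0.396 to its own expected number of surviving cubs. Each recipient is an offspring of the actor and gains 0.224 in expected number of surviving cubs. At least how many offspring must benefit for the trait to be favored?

4

r to an offspring = 0.5 (one parent–offspring link: r = (1/2)^1 = 1/2).
Hamilton's rule: n·r·B > C  ⇒  n > C/(r·B) = 0.396/(0.5·0.224) = 3.536.
The smallest integer exceeding 3.536 is 4.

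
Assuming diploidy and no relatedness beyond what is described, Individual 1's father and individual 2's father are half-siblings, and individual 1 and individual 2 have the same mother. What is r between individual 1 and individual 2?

0.3125

With two independent routes of shared ancestry, r is the sum of the two contributions.
Individual 1 and individual 2 are related in two ways: half first cousins through their fathers (r = 1/16) and half-sibs through their shared mother (r = 1/4).
r = 1/16 + 1/4 = 0.3125.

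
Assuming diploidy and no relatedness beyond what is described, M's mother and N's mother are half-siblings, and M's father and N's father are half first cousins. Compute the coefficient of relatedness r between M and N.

0.078125

Independent pedigree routes through distinct common ancestors add.
M and N are related in two ways: half first cousins through their mothers (r = 1/16) and half second cousins through their fathers (r = 1/64).
r = 1/16 + 1/64 = 5/64 = 0.078125.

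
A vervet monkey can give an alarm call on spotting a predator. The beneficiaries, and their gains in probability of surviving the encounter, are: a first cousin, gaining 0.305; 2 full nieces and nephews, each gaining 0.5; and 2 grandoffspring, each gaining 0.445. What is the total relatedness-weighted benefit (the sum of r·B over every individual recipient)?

0.510625

r to a first cousin = 1/8 (first cousins share one grandparent pair — two paths of length 4: r = 2·(1/2)^4 = 1/8).
r to a full niece or nephew = 0.25 (full aunt/uncle↔niece/nephew: two paths of length 3 through the shared grandparent pair: r = 2·(1/2)^3 = 1/4).
r to a grandoffspring = 1/4 (two parent–offspring links: r = (1/2)^2 = 1/4).
Summing one r·B term per recipient: 1·0.125·0.305 + 2·0.25·0.5 + 2·0.25·0.445 = 0.510625.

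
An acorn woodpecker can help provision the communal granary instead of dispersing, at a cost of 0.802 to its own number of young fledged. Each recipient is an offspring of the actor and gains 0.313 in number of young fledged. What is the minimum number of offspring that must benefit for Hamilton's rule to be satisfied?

r to an offspring = 1/2 (one parent–offspring link: r = (1/2)^1 = 1/2).
Hamilton's rule: n·r·B > C  ⇒  n > C/(r·B) = 0.802/(0.5·0.313) = 5.125.
The smallest integer exceeding 5.125 is 6.

6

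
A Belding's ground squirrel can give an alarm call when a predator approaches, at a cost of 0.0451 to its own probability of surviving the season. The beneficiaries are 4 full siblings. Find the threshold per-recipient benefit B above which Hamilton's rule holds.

r to a full sibling = 0.5 (full sibs share both parents — two paths of length 2: r = 2·(1/2)^2 = 1/2).
Hamilton's rule with n recipients of equal r: n·r·B > C, so B > C/(n·r) = 0.0451/(4·0.5) = 0.0226.

0.0226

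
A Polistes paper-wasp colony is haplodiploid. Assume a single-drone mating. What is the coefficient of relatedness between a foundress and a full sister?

Haplodiploid full sisters inherit their father's entire haploid genome identically (contributing 1/2) and on average half of their mother's contribution (1/2 · 1/2 = 1/4); r = 1/2 + 1/4 = 3/4.

0.75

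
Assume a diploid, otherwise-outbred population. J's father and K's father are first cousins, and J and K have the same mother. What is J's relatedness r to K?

Independent pedigree routes through distinct common ancestors add.
J and K are related in two ways: second cousins through their fathers (r = 1/32) and half-sibs through their shared mother (r = 1/4).
r = 1/32 + 1/4 = 9/32 = 0.28125.

0.28125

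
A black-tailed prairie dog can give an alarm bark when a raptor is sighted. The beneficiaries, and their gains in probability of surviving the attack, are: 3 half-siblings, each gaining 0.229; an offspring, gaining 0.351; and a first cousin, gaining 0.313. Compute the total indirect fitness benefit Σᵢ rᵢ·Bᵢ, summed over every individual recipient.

0.386375

r to a half-sibling = 1/4 (half-sibs share one parent — one path of length 2: r = (1/2)^2 = 1/4).
r to an offspring = 0.5 (one parent–offspring link: r = (1/2)^1 = 1/2).
r to a first cousin = 0.125 (first cousins share one grandparent pair — two paths of length 4: r = 2·(1/2)^4 = 1/8).
Summing one r·B term per recipient: 3·0.25·0.229 + 1·0.5·0.351 + 1·0.125·0.313 = 0.386375.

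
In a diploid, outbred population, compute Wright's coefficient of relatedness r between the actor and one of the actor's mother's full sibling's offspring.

0.125

Each parent–offspring link contributes a factor of 1/2, and independent paths through distinct common ancestors add.
First cousins share one grandparent pair — two paths of length 4: r = 2·(1/2)^4 = 1/8.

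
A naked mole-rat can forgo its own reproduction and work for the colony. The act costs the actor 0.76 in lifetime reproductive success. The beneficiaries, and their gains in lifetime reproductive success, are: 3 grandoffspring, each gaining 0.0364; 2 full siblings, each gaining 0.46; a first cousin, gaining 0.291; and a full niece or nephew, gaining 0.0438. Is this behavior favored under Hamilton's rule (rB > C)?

Hamilton's rule: the trait is favored when the sum of r·B over every recipient exceeds the actor's cost C.
r to a grandoffspring = 0.25 (two parent–offspring links: r = (1/2)^2 = 1/4).
r to a full sibling = 0.5 (full sibs share both parents — two paths of length 2: r = 2·(1/2)^2 = 1/2).
r to a first cousin = 1/8 (first cousins share one grandparent pair — two paths of length 4: r = 2·(1/2)^4 = 1/8).
r to a full niece or nephew = 1/4 (full aunt/uncle↔niece/nephew: two paths of length 3 through the shared grandparent pair: r = 2·(1/2)^3 = 1/4).
Summing one r·B term per recipient: 3·0.25·0.0364 + 2·0.5·0.46 + 1·0.125·0.291 + 1·0.25·0.0438 = 0.534625.
0.534625 < 0.76: the indirect benefit is less than the cost.

No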